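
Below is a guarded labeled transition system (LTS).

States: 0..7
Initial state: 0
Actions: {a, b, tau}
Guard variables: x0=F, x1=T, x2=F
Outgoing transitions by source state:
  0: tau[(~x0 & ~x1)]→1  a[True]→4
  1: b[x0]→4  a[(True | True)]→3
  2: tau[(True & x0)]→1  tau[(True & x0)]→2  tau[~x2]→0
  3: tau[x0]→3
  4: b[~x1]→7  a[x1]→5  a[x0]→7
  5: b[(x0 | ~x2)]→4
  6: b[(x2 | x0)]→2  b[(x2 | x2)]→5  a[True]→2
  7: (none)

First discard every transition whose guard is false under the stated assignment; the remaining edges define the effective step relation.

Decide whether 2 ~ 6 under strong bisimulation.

Answer: NOT BISIMILAR

Trace:
Refine partition for ~:
  P[0] = {{0,1,2,3,4,5,6,7}}
  P[1] = {{0,1,4,6},{2},{3,7},{5}}
  P[2] = {{0},{1},{2},{3,7},{4},{5},{6}}
stable after 3 split(s): 7 block(s)
[2]={2}  [6]={6}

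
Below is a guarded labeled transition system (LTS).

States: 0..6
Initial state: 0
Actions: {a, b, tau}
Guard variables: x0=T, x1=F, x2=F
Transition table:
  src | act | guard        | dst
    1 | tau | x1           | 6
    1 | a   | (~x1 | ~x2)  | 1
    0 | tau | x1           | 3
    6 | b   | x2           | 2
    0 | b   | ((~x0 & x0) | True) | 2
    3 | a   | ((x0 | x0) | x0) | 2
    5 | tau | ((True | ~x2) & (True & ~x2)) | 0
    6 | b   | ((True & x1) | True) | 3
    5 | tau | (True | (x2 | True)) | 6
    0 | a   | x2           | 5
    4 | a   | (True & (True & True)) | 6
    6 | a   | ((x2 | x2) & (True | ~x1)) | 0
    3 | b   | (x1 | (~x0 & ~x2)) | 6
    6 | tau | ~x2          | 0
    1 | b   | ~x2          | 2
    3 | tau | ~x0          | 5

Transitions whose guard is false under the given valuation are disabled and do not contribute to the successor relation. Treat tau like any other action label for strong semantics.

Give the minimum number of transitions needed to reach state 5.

Breadth-first toward 5:
  depth 0: {0}
  depth 1: {2}
5 never appears.

Answer: UNREACHABLE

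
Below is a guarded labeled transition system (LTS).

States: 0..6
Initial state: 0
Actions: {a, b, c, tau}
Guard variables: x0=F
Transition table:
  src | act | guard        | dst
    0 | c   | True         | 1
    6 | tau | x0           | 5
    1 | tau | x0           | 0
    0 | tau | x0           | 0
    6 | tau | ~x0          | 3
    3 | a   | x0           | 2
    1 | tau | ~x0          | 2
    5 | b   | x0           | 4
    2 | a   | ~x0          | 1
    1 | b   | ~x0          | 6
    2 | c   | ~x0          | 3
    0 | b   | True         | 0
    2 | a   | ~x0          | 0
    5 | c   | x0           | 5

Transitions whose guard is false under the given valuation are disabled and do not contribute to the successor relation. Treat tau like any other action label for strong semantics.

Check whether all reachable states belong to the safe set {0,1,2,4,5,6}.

Answer: INVARIANT VIOLATED at state 3

Working:
Safe = {0,1,2,4,5,6}
R = {0,1,2,3,6}
  0: ok
  1: ok
  2: ok
  3: ✗ unsafe
  6: ok
reach 3 via c·tau·c — violates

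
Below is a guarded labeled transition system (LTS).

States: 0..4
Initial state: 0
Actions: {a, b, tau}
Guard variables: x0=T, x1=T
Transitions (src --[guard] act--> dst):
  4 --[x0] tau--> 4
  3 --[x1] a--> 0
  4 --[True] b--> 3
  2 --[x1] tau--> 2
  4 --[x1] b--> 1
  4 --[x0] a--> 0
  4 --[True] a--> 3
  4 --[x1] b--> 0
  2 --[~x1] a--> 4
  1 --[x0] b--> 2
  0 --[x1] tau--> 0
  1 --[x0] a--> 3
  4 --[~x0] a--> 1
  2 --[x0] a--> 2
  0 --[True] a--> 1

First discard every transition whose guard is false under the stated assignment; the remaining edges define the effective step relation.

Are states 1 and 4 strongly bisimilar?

Answer: NOT BISIMILAR

Analysis:
Refine partition for ~:
  round 0: {{0,1,2,3,4}}
  round 1: {{0,2},{1},{3},{4}}
  round 2: {{0},{1},{2},{3},{4}}
Fixed point at round 3; 5 class(es).
class of 1: {1}; class of 4: {4}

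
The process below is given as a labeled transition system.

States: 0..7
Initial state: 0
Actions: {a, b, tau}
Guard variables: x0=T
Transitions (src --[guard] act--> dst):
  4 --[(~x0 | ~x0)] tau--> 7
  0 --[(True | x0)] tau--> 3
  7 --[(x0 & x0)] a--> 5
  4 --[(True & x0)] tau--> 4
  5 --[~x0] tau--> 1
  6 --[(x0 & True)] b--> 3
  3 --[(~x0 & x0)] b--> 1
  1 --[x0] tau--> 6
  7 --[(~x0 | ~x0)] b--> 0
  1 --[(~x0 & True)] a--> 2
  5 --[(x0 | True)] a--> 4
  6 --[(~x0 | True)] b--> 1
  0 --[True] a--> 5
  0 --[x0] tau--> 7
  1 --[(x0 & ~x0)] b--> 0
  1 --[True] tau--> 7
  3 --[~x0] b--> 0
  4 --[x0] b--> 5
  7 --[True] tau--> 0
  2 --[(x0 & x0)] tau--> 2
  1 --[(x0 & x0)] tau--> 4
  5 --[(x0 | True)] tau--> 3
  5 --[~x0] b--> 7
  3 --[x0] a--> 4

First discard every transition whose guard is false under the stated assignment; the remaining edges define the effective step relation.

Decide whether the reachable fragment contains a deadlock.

Reach set: {0,3,4,5,7}
  0: a→5  tau→3  tau→7  [3 out]
  3: a→4  [1 out]
  4: b→5  tau→4  [2 out]
  5: a→4  tau→3  [2 out]
  7: a→5  tau→0  [2 out]

Answer: DEADLOCK-FREE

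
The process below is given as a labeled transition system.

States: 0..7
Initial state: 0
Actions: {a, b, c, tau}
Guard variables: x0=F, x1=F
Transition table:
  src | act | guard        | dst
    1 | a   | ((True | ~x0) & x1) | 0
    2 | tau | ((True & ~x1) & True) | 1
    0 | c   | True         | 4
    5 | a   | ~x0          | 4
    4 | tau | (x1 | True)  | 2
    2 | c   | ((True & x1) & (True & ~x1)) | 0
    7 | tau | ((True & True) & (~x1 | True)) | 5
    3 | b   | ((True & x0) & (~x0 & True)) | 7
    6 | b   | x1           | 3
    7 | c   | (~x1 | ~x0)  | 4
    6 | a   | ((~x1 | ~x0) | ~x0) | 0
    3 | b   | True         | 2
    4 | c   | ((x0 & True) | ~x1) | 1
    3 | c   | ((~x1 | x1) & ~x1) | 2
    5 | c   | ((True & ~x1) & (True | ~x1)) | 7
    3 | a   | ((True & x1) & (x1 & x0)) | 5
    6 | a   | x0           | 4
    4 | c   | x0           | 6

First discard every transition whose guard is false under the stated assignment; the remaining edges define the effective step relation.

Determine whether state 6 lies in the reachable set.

Answer: UNREACHABLE

Analysis:
11 transition(s) survive guard evaluation.
L0 = {0}
L1 = {4}  total {0,4}
L2 = {1,2}  total {0,1,2,4}
R = {0,1,2,4}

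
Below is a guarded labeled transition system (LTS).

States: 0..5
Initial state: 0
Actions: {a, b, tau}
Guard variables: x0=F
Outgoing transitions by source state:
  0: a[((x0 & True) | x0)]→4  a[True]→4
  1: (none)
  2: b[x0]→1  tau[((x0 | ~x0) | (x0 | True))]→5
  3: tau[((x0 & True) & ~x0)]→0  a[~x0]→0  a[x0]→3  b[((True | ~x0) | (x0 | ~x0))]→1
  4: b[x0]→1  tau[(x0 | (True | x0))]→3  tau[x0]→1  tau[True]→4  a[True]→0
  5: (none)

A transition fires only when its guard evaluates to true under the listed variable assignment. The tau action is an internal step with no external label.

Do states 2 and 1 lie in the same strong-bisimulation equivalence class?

Answer: NOT BISIMILAR

Analysis:
Refine partition for ~:
  P[0] = {{0,1,2,3,4,5}}
  P[1] = {{0},{1,5},{2},{3},{4}}
Fixed point at round 2; 5 class(es).
[2]={2}  [1]={1,5}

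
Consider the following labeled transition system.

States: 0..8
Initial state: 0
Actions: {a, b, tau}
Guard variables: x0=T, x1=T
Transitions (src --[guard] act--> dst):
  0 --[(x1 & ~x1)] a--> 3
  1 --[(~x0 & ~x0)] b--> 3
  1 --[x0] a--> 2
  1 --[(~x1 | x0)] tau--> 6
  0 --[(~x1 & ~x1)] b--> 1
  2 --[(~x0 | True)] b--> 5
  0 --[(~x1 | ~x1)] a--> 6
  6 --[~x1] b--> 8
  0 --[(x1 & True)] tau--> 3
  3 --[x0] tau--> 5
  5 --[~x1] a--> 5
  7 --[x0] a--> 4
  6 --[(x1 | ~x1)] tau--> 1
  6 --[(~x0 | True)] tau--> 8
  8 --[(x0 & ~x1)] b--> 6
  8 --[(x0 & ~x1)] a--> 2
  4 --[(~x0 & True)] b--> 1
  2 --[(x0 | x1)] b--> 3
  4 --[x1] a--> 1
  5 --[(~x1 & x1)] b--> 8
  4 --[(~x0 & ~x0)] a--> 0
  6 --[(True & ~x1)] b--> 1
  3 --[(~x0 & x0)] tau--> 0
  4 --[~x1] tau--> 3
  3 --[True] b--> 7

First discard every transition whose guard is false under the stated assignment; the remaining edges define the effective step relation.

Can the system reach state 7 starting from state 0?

Answer: REACHABLE

Working:
11 transition(s) survive guard evaluation.
Layer 0: {0}
Layer 1: {3}  now seen {0,3}
Layer 2: {5,7}  now seen {0,3,5,7}
Layer 3: {4}  now seen {0,3,4,5,7}
Layer 4: {1}  now seen {0,1,3,4,5,7}
Layer 5: {2,6}  now seen {0,1,2,3,4,5,6,7}
Layer 6: {8}  now seen {0,1,2,3,4,5,6,7,8}
Reach set: {0,1,2,3,4,5,6,7,8}
witness 7: tau·b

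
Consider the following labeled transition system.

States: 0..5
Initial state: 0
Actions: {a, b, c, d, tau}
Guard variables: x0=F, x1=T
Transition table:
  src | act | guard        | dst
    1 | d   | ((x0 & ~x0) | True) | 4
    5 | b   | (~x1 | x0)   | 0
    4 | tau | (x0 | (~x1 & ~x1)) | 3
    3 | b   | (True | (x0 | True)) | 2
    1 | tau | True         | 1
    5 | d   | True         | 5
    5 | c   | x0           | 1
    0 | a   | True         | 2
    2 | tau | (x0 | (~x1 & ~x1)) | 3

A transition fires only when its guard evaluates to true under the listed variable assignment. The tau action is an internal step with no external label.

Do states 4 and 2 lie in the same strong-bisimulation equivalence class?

Answer: BISIMILAR

Trace:
Compute ~ classes (split until stable):
  round 0: {{0,1,2,3,4,5}}
  round 1: {{0},{1},{2,4},{3},{5}}
Fixed point at round 2; 5 class(es).
[4]={2,4}  [2]={2,4}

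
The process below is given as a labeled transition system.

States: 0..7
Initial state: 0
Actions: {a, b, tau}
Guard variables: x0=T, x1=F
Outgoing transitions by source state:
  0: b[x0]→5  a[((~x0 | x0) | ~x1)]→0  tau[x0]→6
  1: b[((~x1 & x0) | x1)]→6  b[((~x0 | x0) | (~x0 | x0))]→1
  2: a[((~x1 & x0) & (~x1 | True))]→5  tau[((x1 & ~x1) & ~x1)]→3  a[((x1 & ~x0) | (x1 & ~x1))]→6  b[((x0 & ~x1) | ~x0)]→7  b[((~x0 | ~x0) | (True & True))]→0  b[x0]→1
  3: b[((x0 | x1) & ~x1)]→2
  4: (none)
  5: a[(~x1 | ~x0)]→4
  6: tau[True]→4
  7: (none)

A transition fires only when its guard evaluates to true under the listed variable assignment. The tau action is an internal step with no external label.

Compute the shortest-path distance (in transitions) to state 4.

Answer: 2

Working:
Breadth-first toward 4:
  depth 0: {0}
  depth 1: {5,6}
  depth 2: {4}
depth(4)=2, e.g. b·a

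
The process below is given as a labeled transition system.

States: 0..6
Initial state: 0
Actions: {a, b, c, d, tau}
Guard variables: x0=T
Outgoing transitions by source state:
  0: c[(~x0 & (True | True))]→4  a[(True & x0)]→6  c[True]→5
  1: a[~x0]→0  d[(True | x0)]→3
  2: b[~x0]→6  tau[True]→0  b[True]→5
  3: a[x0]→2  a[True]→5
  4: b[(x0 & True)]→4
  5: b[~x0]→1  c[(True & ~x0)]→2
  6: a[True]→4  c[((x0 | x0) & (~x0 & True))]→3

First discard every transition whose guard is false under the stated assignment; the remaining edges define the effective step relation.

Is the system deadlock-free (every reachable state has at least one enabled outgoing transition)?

Reachable = {0,4,5,6}
  0: a→6  c→5  [2 exit(s)]
  4: b→4  [1 exit(s)]
  5: ∅  [deadlock]
  6: a→4  [1 exit(s)]
witness 5: c

Answer: DEADLOCK at state 5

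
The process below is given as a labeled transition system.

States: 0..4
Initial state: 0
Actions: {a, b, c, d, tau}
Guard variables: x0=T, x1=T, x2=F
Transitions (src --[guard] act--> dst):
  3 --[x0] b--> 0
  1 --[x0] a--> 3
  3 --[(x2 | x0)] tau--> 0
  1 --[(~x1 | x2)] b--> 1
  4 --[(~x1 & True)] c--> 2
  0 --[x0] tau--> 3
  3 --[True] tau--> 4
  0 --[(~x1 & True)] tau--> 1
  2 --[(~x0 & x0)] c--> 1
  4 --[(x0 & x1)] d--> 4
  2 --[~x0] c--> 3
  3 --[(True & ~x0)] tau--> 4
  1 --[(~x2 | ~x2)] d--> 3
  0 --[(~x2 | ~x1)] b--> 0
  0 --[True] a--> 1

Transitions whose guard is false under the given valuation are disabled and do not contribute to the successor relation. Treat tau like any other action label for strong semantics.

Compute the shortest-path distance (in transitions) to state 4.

Answer: 2

Working:
Breadth-first toward 4:
  Layer 0: {0}
  Layer 1: {1,3}
  Layer 2: {4}
depth(4)=2, e.g. tau·tau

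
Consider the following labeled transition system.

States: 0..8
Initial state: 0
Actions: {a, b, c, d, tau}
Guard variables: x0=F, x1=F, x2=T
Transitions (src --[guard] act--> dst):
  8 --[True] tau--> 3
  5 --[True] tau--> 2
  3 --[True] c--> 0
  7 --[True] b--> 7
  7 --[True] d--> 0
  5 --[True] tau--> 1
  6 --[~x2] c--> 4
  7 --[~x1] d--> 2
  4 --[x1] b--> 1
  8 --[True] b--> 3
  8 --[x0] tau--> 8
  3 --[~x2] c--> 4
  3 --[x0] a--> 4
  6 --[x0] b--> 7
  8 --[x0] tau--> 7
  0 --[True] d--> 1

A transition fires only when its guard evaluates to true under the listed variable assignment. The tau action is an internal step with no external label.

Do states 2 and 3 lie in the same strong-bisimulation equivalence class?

Answer: NOT BISIMILAR

Working:
Refine partition for ~:
  round 0: {{0,1,2,3,4,5,6,7,8}}
  round 1: {{0},{1,2,4,6},{3},{5},{7},{8}}
stable after 2 split(s): 6 block(s)
[2]={1,2,4,6}  [3]={3}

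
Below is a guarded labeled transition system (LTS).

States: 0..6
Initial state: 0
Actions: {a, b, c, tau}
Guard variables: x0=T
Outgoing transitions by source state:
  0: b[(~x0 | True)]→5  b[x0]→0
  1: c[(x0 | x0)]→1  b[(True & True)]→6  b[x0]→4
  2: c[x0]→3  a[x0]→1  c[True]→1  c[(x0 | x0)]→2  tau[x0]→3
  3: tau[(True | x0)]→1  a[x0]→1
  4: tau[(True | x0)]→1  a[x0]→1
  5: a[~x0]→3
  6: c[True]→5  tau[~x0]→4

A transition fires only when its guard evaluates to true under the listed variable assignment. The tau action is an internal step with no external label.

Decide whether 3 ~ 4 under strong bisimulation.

Bisimulation quotient by refinement:
  round 0: {{0,1,2,3,4,5,6}}
  round 1: {{0},{1},{2},{3,4},{5},{6}}
Fixed point at round 2; 6 class(es).
3∈{3,4}, 4∈{3,4}

Answer: BISIMILAR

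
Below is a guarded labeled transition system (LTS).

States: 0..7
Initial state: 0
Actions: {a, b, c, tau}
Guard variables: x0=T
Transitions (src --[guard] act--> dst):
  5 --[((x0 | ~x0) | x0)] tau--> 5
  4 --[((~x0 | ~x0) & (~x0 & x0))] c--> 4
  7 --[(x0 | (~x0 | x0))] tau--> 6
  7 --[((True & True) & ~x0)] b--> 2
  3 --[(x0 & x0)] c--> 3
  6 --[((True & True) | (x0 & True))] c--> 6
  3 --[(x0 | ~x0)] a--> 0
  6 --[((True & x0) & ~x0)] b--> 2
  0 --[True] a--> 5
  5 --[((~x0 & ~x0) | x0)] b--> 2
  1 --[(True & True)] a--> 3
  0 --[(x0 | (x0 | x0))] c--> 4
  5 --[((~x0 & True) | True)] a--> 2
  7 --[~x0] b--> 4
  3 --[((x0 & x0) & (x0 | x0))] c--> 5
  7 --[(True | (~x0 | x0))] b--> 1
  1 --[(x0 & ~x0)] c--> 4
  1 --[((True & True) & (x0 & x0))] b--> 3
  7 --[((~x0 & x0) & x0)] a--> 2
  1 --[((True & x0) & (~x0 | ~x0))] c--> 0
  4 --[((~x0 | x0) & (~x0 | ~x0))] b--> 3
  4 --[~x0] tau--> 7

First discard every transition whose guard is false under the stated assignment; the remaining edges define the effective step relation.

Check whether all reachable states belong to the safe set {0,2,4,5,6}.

Answer: INVARIANT HOLDS

Working:
Inv-set: {0,2,4,5,6}
Reach set: {0,2,4,5}
  0: ok
  2: ok
  4: ok
  5: ok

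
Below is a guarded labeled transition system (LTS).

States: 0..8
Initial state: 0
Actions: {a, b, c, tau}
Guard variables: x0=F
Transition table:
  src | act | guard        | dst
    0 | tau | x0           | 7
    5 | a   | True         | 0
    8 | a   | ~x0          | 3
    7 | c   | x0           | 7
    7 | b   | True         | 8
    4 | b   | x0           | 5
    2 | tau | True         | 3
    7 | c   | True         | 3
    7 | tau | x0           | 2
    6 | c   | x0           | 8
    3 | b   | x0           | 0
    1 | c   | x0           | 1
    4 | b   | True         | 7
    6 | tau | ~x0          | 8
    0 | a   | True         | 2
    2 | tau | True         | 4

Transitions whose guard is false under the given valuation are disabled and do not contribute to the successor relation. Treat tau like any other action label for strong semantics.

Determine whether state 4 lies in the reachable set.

Answer: REACHABLE

Working:
After dropping false guards: 9 live edges.
L0 = {0}
L1 = {2}  cumulative {0,2}
L2 = {3,4}  cumulative {0,2,3,4}
L3 = {7}  cumulative {0,2,3,4,7}
L4 = {8}  cumulative {0,2,3,4,7,8}
Reach set: {0,2,3,4,7,8}
witness 4: a·tau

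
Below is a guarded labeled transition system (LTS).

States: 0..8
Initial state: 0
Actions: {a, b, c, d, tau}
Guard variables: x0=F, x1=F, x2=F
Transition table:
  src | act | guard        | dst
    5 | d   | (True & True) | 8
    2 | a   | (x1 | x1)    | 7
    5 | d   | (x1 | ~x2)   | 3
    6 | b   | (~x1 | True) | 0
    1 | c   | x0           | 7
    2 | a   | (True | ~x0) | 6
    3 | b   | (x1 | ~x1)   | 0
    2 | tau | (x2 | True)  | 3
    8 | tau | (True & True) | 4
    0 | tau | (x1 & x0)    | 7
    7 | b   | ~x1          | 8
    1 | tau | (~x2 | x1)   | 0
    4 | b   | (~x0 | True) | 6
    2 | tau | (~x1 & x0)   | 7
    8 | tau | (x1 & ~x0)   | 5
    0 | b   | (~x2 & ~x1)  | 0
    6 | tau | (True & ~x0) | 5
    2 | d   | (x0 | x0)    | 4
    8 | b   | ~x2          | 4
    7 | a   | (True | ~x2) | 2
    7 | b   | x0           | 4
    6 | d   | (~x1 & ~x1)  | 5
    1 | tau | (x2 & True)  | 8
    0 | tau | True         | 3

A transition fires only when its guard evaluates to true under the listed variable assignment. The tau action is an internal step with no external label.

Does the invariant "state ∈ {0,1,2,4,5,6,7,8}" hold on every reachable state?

Safe = {0,1,2,4,5,6,7,8}
Reachable = {0,3}
  0: safe
  3: VIOLATES
counterexample path to 3: tau

Answer: INVARIANT VIOLATED at state 3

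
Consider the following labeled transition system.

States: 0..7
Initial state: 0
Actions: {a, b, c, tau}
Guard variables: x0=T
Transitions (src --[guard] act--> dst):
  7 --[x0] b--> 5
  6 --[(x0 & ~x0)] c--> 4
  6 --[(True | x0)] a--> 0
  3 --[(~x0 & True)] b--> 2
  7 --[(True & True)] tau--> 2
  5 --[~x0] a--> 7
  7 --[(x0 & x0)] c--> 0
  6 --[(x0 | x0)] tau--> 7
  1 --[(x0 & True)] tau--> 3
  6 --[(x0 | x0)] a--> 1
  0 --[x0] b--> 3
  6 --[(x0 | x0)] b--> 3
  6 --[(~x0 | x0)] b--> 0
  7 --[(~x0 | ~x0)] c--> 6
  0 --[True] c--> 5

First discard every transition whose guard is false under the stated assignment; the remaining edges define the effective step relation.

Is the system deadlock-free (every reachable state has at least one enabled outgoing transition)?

Answer: DEADLOCK at state 3

Working:
R = {0,3,5}
  0: b→3  c→5  [2 exit(s)]
  3: ∅  [no exit]
  5: ∅  [no exit]
trace reaching 3: b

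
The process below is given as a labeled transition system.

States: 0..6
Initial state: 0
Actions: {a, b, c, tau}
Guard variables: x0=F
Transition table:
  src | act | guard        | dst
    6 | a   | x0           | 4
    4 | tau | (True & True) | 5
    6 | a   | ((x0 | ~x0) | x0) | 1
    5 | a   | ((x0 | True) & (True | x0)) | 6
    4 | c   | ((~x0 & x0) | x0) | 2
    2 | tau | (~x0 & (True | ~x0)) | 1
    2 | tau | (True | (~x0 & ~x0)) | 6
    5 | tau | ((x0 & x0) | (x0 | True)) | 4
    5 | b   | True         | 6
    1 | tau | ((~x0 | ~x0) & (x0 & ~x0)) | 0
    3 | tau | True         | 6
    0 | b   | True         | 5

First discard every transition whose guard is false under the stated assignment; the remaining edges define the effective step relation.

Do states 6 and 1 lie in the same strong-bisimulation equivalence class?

Bisimulation quotient by refinement:
  round 0: {{0,1,2,3,4,5,6}}
  round 1: {{0},{1},{2,3,4},{5},{6}}
  round 2: {{0},{1},{2},{3},{4},{5},{6}}
7 equivalence class(es) (converged in 3)
class of 6: {6}; class of 1: {1}

Answer: NOT BISIMILAR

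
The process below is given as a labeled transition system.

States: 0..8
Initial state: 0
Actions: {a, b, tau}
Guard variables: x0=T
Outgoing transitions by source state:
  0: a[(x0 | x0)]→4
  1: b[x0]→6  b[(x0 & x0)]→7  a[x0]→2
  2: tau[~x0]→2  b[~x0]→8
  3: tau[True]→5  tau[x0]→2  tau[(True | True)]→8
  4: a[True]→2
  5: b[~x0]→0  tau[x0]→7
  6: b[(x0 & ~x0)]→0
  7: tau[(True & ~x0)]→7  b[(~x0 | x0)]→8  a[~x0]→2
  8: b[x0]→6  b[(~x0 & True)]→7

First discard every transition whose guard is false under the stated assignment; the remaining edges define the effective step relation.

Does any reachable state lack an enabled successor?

Answer: DEADLOCK at state 2

Working:
Reach set: {0,2,4}
  0: a→4  [deg 1]
  2: ∅  [no exit]
  4: a→2  [deg 1]
witness 2: a·a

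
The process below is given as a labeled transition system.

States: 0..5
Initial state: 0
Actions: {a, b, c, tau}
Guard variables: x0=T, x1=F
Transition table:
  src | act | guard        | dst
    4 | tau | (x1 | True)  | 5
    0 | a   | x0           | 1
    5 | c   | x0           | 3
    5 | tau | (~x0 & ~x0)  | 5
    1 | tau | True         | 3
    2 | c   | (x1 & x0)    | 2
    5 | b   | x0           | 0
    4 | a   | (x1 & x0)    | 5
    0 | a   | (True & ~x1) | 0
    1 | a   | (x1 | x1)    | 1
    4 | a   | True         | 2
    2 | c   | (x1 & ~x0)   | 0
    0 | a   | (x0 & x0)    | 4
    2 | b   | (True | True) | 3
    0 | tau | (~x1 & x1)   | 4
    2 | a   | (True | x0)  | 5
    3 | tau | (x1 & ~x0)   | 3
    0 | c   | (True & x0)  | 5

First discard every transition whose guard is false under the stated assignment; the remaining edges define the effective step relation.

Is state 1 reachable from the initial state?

Guard filter leaves 11 enabled edge(s).
depth 0: {0}
depth 1: {1,4,5}  now seen {0,1,4,5}
depth 2: {2,3}  now seen {0,1,2,3,4,5}
Reachable = {0,1,2,3,4,5}
witness 1: a

Answer: REACHABLE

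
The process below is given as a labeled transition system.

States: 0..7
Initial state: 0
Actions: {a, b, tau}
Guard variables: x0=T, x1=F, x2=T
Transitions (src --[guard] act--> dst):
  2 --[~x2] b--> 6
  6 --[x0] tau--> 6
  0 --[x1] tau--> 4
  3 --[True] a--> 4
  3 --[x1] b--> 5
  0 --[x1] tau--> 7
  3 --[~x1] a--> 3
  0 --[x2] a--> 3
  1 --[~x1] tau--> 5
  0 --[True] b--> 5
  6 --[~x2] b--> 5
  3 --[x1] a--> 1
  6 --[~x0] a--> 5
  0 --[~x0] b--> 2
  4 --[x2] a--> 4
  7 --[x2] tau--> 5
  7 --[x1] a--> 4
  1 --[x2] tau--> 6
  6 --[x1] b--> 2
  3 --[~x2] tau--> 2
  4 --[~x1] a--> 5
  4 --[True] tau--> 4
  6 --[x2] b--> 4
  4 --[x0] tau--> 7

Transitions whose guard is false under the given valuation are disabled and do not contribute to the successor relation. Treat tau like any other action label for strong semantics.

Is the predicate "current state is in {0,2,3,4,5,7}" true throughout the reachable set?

Answer: INVARIANT HOLDS

Analysis:
Safe = {0,2,3,4,5,7}
Reachable = {0,3,4,5,7}
  0: ✓
  3: ✓
  4: ✓
  5: ✓
  7: ✓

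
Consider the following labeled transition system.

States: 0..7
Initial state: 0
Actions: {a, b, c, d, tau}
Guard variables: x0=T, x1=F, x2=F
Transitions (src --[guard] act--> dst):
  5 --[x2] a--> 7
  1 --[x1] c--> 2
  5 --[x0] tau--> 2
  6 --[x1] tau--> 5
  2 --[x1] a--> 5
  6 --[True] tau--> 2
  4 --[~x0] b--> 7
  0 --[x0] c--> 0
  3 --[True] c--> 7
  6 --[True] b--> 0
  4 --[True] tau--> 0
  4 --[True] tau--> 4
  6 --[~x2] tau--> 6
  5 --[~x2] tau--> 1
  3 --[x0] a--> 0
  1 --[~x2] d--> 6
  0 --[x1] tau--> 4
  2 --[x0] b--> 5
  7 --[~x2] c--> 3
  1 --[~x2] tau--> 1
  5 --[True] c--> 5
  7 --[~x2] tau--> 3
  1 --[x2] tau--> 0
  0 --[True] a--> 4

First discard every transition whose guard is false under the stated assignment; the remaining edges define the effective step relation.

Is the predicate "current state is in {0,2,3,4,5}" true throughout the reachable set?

Safe = {0,2,3,4,5}
Reachable = {0,4}
  0: safe
  4: safe

Answer: INVARIANT HOLDS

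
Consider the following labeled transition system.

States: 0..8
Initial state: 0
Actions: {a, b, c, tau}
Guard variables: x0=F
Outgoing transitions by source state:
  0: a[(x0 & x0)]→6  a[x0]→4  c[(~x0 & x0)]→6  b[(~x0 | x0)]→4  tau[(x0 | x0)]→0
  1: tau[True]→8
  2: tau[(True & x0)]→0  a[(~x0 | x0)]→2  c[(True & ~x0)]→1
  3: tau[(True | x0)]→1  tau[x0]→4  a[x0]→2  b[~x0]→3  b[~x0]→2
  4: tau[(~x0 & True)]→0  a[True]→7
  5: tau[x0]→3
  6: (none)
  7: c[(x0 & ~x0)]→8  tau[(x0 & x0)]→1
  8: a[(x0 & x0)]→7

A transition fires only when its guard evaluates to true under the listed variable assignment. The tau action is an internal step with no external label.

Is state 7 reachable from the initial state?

Guard filter leaves 9 enabled edge(s).
Layer 0: {0}
Layer 1: {4}  cumulative {0,4}
Layer 2: {7}  cumulative {0,4,7}
Reach set: {0,4,7}
witness 7: b·a

Answer: REACHABLE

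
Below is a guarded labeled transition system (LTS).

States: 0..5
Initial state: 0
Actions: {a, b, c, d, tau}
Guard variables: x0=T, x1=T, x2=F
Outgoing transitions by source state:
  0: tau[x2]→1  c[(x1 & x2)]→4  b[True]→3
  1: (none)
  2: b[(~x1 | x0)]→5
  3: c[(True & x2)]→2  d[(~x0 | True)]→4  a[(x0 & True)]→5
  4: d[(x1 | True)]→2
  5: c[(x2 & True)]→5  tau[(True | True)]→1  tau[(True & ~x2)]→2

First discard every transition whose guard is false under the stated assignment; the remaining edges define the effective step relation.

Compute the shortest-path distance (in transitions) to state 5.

Answer: 2

Working:
BFS to 5:
  L0 = {0}
  L1 = {3}
  L2 = {4,5}
first hit 5 at d=2 via b·a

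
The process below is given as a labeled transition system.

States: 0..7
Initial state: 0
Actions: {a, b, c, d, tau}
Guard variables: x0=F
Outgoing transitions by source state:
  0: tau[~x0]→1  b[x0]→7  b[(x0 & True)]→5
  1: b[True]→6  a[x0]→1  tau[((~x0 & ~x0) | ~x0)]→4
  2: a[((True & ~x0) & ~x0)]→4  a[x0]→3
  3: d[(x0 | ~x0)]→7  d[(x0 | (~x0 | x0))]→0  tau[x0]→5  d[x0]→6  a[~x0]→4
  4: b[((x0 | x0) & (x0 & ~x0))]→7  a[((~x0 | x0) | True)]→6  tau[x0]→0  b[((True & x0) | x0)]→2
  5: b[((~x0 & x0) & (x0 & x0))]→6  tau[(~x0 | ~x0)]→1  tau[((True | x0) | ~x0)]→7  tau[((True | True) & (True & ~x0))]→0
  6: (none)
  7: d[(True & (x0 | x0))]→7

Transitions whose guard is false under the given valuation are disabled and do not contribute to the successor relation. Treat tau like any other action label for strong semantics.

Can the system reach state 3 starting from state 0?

Answer: UNREACHABLE

Analysis:
After dropping false guards: 11 live edges.
depth 0: {0}
depth 1: {1}  total {0,1}
depth 2: {4,6}  total {0,1,4,6}
Reach set: {0,1,4,6}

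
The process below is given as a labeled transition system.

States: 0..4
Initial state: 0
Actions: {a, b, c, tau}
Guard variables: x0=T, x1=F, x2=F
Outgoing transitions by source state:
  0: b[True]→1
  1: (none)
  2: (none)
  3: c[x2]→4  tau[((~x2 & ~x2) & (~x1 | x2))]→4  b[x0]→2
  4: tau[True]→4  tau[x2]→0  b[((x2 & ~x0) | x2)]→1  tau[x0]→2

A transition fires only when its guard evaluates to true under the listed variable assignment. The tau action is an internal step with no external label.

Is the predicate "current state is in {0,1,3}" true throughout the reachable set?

Answer: INVARIANT HOLDS

Analysis:
Allowed set {0,1,3}
R = {0,1}
  0: ok
  1: ok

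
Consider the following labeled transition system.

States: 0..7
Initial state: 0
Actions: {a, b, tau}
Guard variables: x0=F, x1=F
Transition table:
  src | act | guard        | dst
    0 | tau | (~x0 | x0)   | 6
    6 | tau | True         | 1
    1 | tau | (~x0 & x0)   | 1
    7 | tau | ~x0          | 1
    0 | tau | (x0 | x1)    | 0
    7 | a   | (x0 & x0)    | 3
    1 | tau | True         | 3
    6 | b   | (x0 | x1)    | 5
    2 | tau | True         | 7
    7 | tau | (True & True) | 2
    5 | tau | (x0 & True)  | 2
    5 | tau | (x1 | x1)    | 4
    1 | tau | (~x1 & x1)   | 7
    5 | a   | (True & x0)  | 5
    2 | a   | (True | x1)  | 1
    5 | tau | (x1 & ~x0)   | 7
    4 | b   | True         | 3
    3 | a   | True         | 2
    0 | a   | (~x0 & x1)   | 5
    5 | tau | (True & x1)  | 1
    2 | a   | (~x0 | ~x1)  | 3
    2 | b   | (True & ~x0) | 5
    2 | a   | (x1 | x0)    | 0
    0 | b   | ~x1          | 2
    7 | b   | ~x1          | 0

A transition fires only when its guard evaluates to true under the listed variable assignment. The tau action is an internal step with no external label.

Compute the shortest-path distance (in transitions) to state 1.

Answer: 2

Analysis:
Layered search for 1:
  depth 0: {0}
  depth 1: {2,6}
  depth 2: {1,3,5,7}
1 enters at depth 2; path b·a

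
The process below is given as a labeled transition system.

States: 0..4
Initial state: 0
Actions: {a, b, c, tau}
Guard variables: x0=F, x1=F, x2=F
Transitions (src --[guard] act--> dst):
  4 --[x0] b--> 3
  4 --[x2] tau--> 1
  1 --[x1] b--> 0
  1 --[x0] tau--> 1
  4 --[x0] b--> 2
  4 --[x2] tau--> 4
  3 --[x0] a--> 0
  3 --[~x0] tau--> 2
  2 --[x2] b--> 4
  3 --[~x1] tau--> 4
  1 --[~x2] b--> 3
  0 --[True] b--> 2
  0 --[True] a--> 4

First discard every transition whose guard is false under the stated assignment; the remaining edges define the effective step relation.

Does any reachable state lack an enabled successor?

Reach set: {0,2,4}
  0: a→4  b→2  [2 exit(s)]
  2: ∅  [STUCK]
  4: ∅  [STUCK]
trace reaching 2: b

Answer: DEADLOCK at state 2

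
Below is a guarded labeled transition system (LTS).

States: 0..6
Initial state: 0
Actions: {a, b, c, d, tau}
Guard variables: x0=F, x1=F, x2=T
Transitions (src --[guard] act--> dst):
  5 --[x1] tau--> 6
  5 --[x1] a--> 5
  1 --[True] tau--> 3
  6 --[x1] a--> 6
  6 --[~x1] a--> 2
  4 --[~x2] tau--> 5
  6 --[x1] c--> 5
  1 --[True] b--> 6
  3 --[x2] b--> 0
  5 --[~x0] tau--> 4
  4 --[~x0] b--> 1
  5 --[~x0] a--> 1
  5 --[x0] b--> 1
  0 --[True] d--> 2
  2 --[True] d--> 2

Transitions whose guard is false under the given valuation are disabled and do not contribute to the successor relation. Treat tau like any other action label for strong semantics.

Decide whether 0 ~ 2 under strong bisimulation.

Refine partition for ~:
  round 0: {{0,1,2,3,4,5,6}}
  round 1: {{0,2},{1},{3,4},{5},{6}}
  round 2: {{0,2},{1},{3},{4},{5},{6}}
stable after 3 split(s): 6 block(s)
0∈{0,2}, 2∈{0,2}

Answer: BISIMILAR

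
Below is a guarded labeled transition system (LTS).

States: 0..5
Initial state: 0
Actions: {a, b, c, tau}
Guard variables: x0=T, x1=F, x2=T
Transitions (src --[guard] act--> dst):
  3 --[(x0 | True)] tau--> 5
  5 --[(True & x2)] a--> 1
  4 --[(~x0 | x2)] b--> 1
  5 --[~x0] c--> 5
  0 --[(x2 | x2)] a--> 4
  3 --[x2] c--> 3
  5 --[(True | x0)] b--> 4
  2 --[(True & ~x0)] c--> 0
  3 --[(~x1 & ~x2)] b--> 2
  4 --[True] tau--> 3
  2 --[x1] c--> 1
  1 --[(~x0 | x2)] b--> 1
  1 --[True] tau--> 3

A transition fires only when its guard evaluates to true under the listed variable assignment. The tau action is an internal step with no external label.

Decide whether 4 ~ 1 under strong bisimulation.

Refine partition for ~:
  π0 = {{0,1,2,3,4,5}}
  π1 = {{0},{1,4},{2},{3},{5}}
5 equivalence class(es) (converged in 2)
4∈{1,4}, 1∈{1,4}

Answer: BISIMILAR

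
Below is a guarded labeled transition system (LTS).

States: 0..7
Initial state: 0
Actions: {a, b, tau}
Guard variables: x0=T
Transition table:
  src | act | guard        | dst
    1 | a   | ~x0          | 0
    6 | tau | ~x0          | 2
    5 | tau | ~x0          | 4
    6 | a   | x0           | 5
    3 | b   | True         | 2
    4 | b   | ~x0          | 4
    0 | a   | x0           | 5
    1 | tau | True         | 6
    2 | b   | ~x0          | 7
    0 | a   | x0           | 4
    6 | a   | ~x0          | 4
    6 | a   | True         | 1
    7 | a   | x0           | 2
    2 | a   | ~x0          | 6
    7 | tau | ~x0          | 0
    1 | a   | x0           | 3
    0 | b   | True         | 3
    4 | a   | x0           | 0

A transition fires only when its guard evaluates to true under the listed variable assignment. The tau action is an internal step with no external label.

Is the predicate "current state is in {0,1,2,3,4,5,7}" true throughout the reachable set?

Answer: INVARIANT HOLDS

Trace:
Allowed set {0,1,2,3,4,5,7}
Reachable = {0,2,3,4,5}
  0: ✓
  2: ✓
  3: ✓
  4: ✓
  5: ✓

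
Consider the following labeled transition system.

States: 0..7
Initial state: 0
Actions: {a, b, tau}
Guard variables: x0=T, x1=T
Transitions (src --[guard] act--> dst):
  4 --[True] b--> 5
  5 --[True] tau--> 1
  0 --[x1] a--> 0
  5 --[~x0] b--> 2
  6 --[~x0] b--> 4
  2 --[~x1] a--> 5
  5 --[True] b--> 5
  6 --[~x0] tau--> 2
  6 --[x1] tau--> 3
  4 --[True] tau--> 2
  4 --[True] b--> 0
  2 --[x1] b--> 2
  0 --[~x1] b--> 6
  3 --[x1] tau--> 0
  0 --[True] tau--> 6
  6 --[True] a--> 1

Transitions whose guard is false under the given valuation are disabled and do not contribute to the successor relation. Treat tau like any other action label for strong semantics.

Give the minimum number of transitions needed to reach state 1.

Breadth-first toward 1:
  Layer 0: {0}
  Layer 1: {6}
  Layer 2: {1,3}
1 enters at depth 2; path tau·a

Answer: 2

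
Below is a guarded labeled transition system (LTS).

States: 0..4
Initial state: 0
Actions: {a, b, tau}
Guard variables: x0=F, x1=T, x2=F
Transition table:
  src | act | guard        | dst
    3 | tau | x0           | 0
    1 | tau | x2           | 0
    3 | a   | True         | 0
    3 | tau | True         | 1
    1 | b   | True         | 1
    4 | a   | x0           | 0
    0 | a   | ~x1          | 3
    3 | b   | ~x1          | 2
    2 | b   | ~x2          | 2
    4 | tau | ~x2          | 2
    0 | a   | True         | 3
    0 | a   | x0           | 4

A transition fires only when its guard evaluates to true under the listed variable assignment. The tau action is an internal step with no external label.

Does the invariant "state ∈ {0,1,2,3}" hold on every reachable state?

Inv-set: {0,1,2,3}
R = {0,1,3}
  0: ok
  1: ok
  3: ok

Answer: INVARIANT HOLDS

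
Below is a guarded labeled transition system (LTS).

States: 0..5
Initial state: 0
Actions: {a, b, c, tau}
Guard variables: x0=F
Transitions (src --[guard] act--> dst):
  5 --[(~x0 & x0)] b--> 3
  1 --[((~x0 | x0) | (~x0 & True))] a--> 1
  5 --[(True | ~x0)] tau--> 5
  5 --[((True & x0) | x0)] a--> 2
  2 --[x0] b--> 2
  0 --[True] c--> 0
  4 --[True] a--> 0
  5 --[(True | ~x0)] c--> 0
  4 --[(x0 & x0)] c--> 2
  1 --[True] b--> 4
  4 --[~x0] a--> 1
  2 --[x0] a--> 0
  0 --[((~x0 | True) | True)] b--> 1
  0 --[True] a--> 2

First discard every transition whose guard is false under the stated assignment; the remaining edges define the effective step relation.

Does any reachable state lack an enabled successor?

Answer: DEADLOCK at state 2

Trace:
Reachable = {0,1,2,4}
  0: a→2  b→1  c→0  [deg 3]
  1: a→1  b→4  [deg 2]
  2: ∅  [deadlock]
  4: a→0  a→1  [deg 2]
trace reaching 2: a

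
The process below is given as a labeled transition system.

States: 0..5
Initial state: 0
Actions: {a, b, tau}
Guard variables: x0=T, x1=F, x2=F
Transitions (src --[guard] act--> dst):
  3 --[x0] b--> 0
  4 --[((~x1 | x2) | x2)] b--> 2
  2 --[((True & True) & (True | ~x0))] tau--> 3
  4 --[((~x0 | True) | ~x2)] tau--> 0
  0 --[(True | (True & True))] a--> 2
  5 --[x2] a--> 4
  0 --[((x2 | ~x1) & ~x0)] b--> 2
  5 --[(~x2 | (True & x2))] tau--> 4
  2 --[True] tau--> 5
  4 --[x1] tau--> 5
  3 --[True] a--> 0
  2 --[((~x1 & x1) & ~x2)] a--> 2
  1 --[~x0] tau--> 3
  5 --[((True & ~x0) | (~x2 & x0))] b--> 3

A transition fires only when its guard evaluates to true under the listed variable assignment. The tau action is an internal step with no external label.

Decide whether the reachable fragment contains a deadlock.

Answer: DEADLOCK-FREE

Analysis:
Reachable = {0,2,3,4,5}
  0: a→2  [1 out]
  2: tau→3  tau→5  [2 out]
  3: a→0  b→0  [2 out]
  4: b→2  tau→0  [2 out]
  5: b→3  tau→4  [2 out]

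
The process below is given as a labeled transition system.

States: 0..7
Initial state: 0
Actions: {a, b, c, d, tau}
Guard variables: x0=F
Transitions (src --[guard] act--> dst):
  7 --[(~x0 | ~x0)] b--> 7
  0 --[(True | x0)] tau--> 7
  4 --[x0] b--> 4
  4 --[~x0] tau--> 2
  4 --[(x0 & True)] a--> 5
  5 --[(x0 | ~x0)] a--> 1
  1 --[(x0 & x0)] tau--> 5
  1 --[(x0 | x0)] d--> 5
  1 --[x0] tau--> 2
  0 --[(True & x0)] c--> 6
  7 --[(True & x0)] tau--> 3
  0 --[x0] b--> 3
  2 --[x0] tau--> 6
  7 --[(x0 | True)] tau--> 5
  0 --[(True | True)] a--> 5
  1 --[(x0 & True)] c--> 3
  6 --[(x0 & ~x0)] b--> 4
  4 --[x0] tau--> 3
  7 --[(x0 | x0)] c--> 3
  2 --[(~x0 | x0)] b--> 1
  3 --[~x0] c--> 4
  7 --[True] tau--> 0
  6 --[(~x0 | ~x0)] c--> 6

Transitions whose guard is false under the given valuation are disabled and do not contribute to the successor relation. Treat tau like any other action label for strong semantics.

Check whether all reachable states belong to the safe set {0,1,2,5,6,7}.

Answer: INVARIANT HOLDS

Trace:
Inv-set: {0,1,2,5,6,7}
Reachable = {0,1,5,7}
  0: safe
  1: safe
  5: safe
  7: safe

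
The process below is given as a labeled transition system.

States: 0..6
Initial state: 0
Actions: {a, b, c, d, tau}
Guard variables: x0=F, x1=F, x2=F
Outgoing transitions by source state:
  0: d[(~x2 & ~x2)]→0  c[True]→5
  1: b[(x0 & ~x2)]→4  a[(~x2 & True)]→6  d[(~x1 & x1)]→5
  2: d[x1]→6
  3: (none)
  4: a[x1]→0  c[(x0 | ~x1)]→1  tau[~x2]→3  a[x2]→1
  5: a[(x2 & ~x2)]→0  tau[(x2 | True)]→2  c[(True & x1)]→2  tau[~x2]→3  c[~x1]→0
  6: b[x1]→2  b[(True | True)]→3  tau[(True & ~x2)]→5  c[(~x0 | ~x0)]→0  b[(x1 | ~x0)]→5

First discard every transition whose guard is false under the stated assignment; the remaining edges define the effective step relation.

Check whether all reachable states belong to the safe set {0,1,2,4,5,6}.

Answer: INVARIANT VIOLATED at state 3

Trace:
Inv-set: {0,1,2,4,5,6}
R = {0,2,3,5}
  0: ✓
  2: ✓
  3: outside
  5: ✓
reach 3 via c·tau — violates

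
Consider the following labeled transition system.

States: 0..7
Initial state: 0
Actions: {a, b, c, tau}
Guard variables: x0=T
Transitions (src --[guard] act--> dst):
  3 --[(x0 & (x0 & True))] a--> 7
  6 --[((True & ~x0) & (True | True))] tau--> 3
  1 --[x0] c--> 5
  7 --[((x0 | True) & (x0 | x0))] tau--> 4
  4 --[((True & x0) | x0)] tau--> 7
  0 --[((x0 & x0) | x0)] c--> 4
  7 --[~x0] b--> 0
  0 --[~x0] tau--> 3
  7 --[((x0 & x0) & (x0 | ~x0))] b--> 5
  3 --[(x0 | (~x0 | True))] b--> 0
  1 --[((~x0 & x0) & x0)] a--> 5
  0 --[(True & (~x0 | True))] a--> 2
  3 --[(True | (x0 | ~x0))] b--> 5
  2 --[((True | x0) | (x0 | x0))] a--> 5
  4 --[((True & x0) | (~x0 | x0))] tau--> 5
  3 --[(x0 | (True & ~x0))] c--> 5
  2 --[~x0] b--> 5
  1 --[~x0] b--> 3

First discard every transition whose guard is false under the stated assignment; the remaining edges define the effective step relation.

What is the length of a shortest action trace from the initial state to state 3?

BFS to 3:
  depth 0: {0}
  depth 1: {2,4}
  depth 2: {5,7}
3 never appears.

Answer: UNREACHABLE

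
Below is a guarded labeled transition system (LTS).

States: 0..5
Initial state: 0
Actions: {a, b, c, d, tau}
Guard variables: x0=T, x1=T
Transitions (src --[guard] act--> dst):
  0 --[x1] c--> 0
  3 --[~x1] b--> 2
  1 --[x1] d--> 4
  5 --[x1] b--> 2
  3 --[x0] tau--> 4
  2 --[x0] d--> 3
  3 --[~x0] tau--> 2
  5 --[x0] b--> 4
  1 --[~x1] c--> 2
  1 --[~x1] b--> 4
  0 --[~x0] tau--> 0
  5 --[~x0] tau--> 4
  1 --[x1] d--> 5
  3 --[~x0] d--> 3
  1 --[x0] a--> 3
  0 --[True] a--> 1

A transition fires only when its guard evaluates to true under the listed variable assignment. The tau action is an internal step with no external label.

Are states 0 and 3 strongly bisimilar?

Refine partition for ~:
  π0 = {{0,1,2,3,4,5}}
  π1 = {{0},{1},{2},{3},{4},{5}}
Fixed point at round 2; 6 class(es).
0∈{0}, 3∈{3}

Answer: NOT BISIMILAR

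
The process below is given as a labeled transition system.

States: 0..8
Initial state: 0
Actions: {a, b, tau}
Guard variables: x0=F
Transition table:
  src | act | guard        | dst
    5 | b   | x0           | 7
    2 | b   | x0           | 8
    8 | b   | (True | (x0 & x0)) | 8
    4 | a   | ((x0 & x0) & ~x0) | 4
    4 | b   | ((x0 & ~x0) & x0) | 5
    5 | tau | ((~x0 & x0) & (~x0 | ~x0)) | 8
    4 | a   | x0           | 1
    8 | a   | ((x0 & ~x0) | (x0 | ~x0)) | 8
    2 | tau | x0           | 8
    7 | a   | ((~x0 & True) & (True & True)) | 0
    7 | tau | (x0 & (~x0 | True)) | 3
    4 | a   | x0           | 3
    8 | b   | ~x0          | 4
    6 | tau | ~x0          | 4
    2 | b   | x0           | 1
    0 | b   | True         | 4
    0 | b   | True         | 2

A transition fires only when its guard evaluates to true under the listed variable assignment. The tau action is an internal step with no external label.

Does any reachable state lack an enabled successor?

Reachable = {0,2,4}
  0: b→2  b→4  [2 out]
  2: ∅  [STUCK]
  4: ∅  [STUCK]
witness 2: b

Answer: DEADLOCK at state 2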